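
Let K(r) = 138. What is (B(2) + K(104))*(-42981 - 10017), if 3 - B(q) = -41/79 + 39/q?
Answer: -510874221/79 ≈ -6.4668e+6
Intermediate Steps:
B(q) = 278/79 - 39/q (B(q) = 3 - (-41/79 + 39/q) = 3 + (41/79 - 39/q) = 278/79 - 39/q)
(B(2) + K(104))*(-42981 - 10017) = ((278/79 - 39/2) + 138)*(-42981 - 10017) = ((278/79 - 39*½) + 138)*(-52998) = ((278/79 - 39/2) + 138)*(-52998) = (-2525/158 + 138)*(-52998) = (19279/158)*(-52998) = -510874221/79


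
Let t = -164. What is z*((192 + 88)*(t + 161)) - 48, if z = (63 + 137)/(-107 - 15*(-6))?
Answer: 167184/17 ≈ 9834.4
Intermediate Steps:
z = -200/17 (z = 200/(-107 + 90) = 200/(-17) = 200*(-1/17) = -200/17 ≈ -11.765)
z*((192 + 88)*(t + 161)) - 48 = -200*(192 + 88)*(-164 + 161)/17 - 48 = -56000*(-3)/17 - 48 = -200/17*(-840) - 48 = 168000/17 - 48 = 167184/17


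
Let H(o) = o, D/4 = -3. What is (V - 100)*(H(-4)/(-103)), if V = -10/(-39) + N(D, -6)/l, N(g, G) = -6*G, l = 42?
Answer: -107984/28119 ≈ -3.8403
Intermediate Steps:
D = -12 (D = 4*(-3) = -12)
V = 304/273 (V = -10/(-39) - 6*(-6)/42 = -10*(-1/39) + 36*(1/42) = 10/39 + 6/7 = 304/273 ≈ 1.1136)
(V - 100)*(H(-4)/(-103)) = (304/273 - 100)*(-4/(-103)) = -(-107984)*(-1)/(273*103) = -26996/273*4/103 = -107984/28119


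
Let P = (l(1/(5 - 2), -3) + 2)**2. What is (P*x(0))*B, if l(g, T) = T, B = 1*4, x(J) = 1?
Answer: 4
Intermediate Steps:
B = 4
P = 1 (P = (-3 + 2)**2 = (-1)**2 = 1)
(P*x(0))*B = (1*1)*4 = 1*4 = 4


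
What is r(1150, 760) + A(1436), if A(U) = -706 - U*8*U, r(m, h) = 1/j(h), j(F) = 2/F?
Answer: -16497094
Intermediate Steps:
r(m, h) = h/2 (r(m, h) = 1/(2/h) = h/2)
A(U) = -706 - 8*U² (A(U) = -706 - 8*U*U = -706 - 8*U²)
r(1150, 760) + A(1436) = (½)*760 + (-706 - 8*1436²) = 380 + (-706 - 8*2062096) = 380 + (-706 - 16496768) = 380 - 16497474 = -16497094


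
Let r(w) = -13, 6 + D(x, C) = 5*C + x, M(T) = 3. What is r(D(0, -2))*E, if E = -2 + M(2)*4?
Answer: -130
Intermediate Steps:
D(x, C) = -6 + x + 5*C (D(x, C) = -6 + (5*C + x) = -6 + (x + 5*C) = -6 + x + 5*C)
E = 10 (E = -2 + 3*4 = -2 + 12 = 10)
r(D(0, -2))*E = -13*10 = -130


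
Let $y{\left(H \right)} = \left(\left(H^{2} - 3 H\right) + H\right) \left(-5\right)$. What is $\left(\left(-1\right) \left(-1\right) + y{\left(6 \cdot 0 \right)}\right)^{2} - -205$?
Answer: $206$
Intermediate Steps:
$y{\left(H \right)} = - 5 H^{2} + 10 H$ ($y{\left(H \right)} = \left(H^{2} - 2 H\right) \left(-5\right) = - 5 H^{2} + 10 H$)
$\left(\left(-1\right) \left(-1\right) + y{\left(6 \cdot 0 \right)}\right)^{2} - -205 = \left(\left(-1\right) \left(-1\right) + 5 \cdot 6 \cdot 0 \left(2 - 6 \cdot 0\right)\right)^{2} - -205 = \left(1 + 5 \cdot 0 \left(2 - 0\right)\right)^{2} + 205 = \left(1 + 5 \cdot 0 \left(2 + 0\right)\right)^{2} + 205 = \left(1 + 5 \cdot 0 \cdot 2\right)^{2} + 205 = \left(1 + 0\right)^{2} + 205 = 1^{2} + 205 = 1 + 205 = 206$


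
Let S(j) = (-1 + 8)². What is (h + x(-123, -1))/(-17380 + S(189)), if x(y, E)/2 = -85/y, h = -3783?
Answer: 465139/2131713 ≈ 0.21820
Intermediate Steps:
x(y, E) = -170/y (x(y, E) = 2*(-85/y) = -170/y)
S(j) = 49 (S(j) = 7² = 49)
(h + x(-123, -1))/(-17380 + S(189)) = (-3783 - 170/(-123))/(-17380 + 49) = (-3783 - 170*(-1/123))/(-17331) = (-3783 + 170/123)*(-1/17331) = -465139/123*(-1/17331) = 465139/2131713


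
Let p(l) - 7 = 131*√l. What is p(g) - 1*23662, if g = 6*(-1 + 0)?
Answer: -23655 + 131*I*√6 ≈ -23655.0 + 320.88*I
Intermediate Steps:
g = -6 (g = 6*(-1) = -6)
p(l) = 7 + 131*√l
p(g) - 1*23662 = (7 + 131*√(-6)) - 1*23662 = (7 + 131*(I*√6)) - 23662 = (7 + 131*I*√6) - 23662 = -23655 + 131*I*√6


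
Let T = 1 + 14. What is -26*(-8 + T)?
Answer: -182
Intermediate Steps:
T = 15
-26*(-8 + T) = -26*(-8 + 15) = -26*7 = -182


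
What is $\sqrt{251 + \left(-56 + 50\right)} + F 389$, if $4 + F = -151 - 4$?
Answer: $-61851 + 7 \sqrt{5} \approx -61835.0$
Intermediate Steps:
$F = -159$ ($F = -4 - 155 = -159$)
$\sqrt{251 + \left(-56 + 50\right)} + F 389 = \sqrt{251 + \left(-56 + 50\right)} - 61851 = \sqrt{251 - 6} - 61851 = \sqrt{245} - 61851 = 7 \sqrt{5} - 61851 = -61851 + 7 \sqrt{5}$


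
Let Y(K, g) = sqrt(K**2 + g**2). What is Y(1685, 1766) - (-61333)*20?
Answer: 1226660 + sqrt(5957981) ≈ 1.2291e+6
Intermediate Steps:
Y(1685, 1766) - (-61333)*20 = sqrt(1685**2 + 1766**2) - (-61333)*20 = sqrt(2839225 + 3118756) - 1*(-1226660) = sqrt(5957981) + 1226660 = 1226660 + sqrt(5957981)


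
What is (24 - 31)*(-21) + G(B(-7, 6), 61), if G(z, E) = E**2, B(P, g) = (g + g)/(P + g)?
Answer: 3868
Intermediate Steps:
B(P, g) = 2*g/(P + g) (B(P, g) = (2*g)/(P + g) = 2*g/(P + g))
(24 - 31)*(-21) + G(B(-7, 6), 61) = (24 - 31)*(-21) + 61**2 = -7*(-21) + 3721 = 147 + 3721 = 3868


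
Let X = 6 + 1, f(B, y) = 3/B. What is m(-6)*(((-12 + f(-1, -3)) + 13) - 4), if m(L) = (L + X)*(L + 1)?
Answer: 30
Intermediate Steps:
X = 7
m(L) = (1 + L)*(7 + L) (m(L) = (L + 7)*(L + 1) = (7 + L)*(1 + L) = (1 + L)*(7 + L))
m(-6)*(((-12 + f(-1, -3)) + 13) - 4) = (7 + (-6)² + 8*(-6))*(((-12 + 3/(-1)) + 13) - 4) = (7 + 36 - 48)*(((-12 + 3*(-1)) + 13) - 4) = -5*(((-12 - 3) + 13) - 4) = -5*((-15 + 13) - 4) = -5*(-2 - 4) = -5*(-6) = 30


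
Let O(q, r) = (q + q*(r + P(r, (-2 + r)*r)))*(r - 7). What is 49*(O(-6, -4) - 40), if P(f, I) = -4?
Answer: -24598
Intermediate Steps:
O(q, r) = (-7 + r)*(q + q*(-4 + r)) (O(q, r) = (q + q*(r - 4))*(r - 7) = (q + q*(-4 + r))*(-7 + r) = (-7 + r)*(q + q*(-4 + r)))
49*(O(-6, -4) - 40) = 49*(-6*(21 + (-4)² - 10*(-4)) - 40) = 49*(-6*(21 + 16 + 40) - 40) = 49*(-6*77 - 40) = 49*(-462 - 40) = 49*(-502) = -24598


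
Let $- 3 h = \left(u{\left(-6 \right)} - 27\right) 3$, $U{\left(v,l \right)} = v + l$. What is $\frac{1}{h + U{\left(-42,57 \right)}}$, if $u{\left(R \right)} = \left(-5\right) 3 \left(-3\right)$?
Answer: $- \frac{1}{3} \approx -0.33333$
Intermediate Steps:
$u{\left(R \right)} = 45$ ($u{\left(R \right)} = \left(-15\right) \left(-3\right) = 45$)
$U{\left(v,l \right)} = l + v$
$h = -18$ ($h = - \frac{\left(45 - 27\right) 3}{3} = - \frac{18 \cdot 3}{3} = \left(- \frac{1}{3}\right) 54 = -18$)
$\frac{1}{h + U{\left(-42,57 \right)}} = \frac{1}{-18 + \left(57 - 42\right)} = \frac{1}{-18 + 15} = \frac{1}{-3} = - \frac{1}{3}$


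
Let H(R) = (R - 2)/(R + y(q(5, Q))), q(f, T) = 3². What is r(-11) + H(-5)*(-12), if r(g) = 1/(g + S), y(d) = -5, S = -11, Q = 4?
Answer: -929/110 ≈ -8.4454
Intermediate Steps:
q(f, T) = 9
r(g) = 1/(-11 + g) (r(g) = 1/(g - 11) = 1/(-11 + g))
H(R) = (-2 + R)/(-5 + R) (H(R) = (R - 2)/(R - 5) = (-2 + R)/(-5 + R))
r(-11) + H(-5)*(-12) = 1/(-11 - 11) + ((-2 - 5)/(-5 - 5))*(-12) = 1/(-22) + (-7/(-10))*(-12) = -1/22 - ⅒*(-7)*(-12) = -1/22 + (7/10)*(-12) = -1/22 - 42/5 = -929/110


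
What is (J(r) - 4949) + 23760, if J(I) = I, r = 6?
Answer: 18817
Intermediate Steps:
(J(r) - 4949) + 23760 = (6 - 4949) + 23760 = -4943 + 23760 = 18817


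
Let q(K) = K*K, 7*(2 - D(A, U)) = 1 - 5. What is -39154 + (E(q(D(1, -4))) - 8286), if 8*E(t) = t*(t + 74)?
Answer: -113743465/2401 ≈ -47373.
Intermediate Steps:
D(A, U) = 18/7 (D(A, U) = 2 - (1 - 5)/7 = 2 - ⅐*(-4) = 2 + 4/7 = 18/7)
q(K) = K²
E(t) = t*(74 + t)/8 (E(t) = (t*(t + 74))/8 = (t*(74 + t))/8 = t*(74 + t)/8)
-39154 + (E(q(D(1, -4))) - 8286) = -39154 + ((18/7)²*(74 + (18/7)²)/8 - 8286) = -39154 + ((⅛)*(324/49)*(74 + 324/49) - 8286) = -39154 + ((⅛)*(324/49)*(3950/49) - 8286) = -39154 + (159975/2401 - 8286) = -39154 - 19734711/2401 = -113743465/2401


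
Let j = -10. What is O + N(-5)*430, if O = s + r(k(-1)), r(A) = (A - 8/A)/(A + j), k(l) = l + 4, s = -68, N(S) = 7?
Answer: 61781/21 ≈ 2942.0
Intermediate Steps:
k(l) = 4 + l
r(A) = (A - 8/A)/(-10 + A) (r(A) = (A - 8/A)/(A - 10) = (A - 8/A)/(-10 + A))
O = -1429/21 (O = -68 + (-8 + (4 - 1)**2)/((4 - 1)*(-10 + (4 - 1))) = -68 + (-8 + 3**2)/(3*(-10 + 3)) = -68 + (1/3)*(-8 + 9)/(-7) = -68 + (1/3)*(-1/7)*1 = -68 - 1/21 = -1429/21 ≈ -68.048)
O + N(-5)*430 = -1429/21 + 7*430 = -1429/21 + 3010 = 61781/21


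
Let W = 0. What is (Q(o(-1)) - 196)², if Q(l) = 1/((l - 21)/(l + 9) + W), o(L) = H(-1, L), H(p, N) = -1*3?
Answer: 616225/16 ≈ 38514.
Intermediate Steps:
H(p, N) = -3
o(L) = -3
Q(l) = (9 + l)/(-21 + l) (Q(l) = 1/((l - 21)/(l + 9) + 0) = 1/((-21 + l)/(9 + l) + 0) = 1/((-21 + l)/(9 + l)) = (9 + l)/(-21 + l))
(Q(o(-1)) - 196)² = ((9 - 3)/(-21 - 3) - 196)² = (6/(-24) - 196)² = (-1/24*6 - 196)² = (-¼ - 196)² = (-785/4)² = 616225/16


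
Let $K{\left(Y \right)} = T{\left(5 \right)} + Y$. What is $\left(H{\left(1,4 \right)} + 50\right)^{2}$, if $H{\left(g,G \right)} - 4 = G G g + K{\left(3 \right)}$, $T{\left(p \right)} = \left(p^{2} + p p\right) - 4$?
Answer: $14161$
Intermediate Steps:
$T{\left(p \right)} = -4 + 2 p^{2}$ ($T{\left(p \right)} = \left(p^{2} + p^{2}\right) - 4 = 2 p^{2} - 4 = -4 + 2 p^{2}$)
$K{\left(Y \right)} = 46 + Y$ ($K{\left(Y \right)} = \left(-4 + 2 \cdot 5^{2}\right) + Y = \left(-4 + 2 \cdot 25\right) + Y = \left(-4 + 50\right) + Y = 46 + Y$)
$H{\left(g,G \right)} = 53 + g G^{2}$ ($H{\left(g,G \right)} = 4 + \left(G G g + \left(46 + 3\right)\right) = 4 + \left(G^{2} g + 49\right) = 4 + \left(g G^{2} + 49\right) = 4 + \left(49 + g G^{2}\right) = 53 + g G^{2}$)
$\left(H{\left(1,4 \right)} + 50\right)^{2} = \left(\left(53 + 1 \cdot 4^{2}\right) + 50\right)^{2} = \left(\left(53 + 1 \cdot 16\right) + 50\right)^{2} = \left(\left(53 + 16\right) + 50\right)^{2} = \left(69 + 50\right)^{2} = 119^{2} = 14161$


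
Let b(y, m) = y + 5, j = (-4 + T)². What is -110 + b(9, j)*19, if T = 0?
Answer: 156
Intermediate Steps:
j = 16 (j = (-4 + 0)² = (-4)² = 16)
b(y, m) = 5 + y
-110 + b(9, j)*19 = -110 + (5 + 9)*19 = -110 + 14*19 = -110 + 266 = 156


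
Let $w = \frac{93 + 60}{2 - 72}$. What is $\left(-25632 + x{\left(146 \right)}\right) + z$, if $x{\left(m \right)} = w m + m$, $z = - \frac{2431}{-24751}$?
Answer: $- \frac{22354498344}{866285} \approx -25805.0$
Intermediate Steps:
$z = \frac{2431}{24751}$ ($z = \left(-2431\right) \left(- \frac{1}{24751}\right) = \frac{2431}{24751} \approx 0.098218$)
$w = - \frac{153}{70}$ ($w = \frac{153}{-70} = 153 \left(- \frac{1}{70}\right) = - \frac{153}{70} \approx -2.1857$)
$x{\left(m \right)} = - \frac{83 m}{70}$ ($x{\left(m \right)} = - \frac{153 m}{70} + m = - \frac{83 m}{70}$)
$\left(-25632 + x{\left(146 \right)}\right) + z = \left(-25632 - \frac{6059}{35}\right) + \frac{2431}{24751} = - \frac{903179}{35} + \frac{2431}{24751} = - \frac{22354498344}{866285}$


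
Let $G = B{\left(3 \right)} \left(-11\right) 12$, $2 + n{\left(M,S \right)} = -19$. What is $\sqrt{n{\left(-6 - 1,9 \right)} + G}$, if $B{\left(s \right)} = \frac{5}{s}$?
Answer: $i \sqrt{241} \approx 15.524 i$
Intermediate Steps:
$n{\left(M,S \right)} = -21$ ($n{\left(M,S \right)} = -2 - 19 = -21$)
$G = -220$ ($G = \frac{5}{3} \left(-11\right) 12 = \left(- \frac{55}{3}\right) 12 = -220$)
$\sqrt{n{\left(-6 - 1,9 \right)} + G} = \sqrt{-21 - 220} = \sqrt{-241} = i \sqrt{241}$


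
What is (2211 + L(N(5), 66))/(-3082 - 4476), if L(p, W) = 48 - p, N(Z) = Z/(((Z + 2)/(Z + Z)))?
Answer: -15763/52906 ≈ -0.29794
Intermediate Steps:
N(Z) = 2*Z**2/(2 + Z) (N(Z) = Z/(((2 + Z)/((2*Z)))) = Z/(((2 + Z)*(1/(2*Z)))) = Z/(((2 + Z)/(2*Z))) = Z*(2*Z/(2 + Z)) = 2*Z**2/(2 + Z))
(2211 + L(N(5), 66))/(-3082 - 4476) = (2211 + (48 - 2*5**2/(2 + 5)))/(-3082 - 4476) = (2211 + (48 - 2*25/7))/(-7558) = (2211 + (48 - 2*25/7))*(-1/7558) = (2211 + (48 - 1*50/7))*(-1/7558) = (2211 + (48 - 50/7))*(-1/7558) = (2211 + 286/7)*(-1/7558) = (15763/7)*(-1/7558) = -15763/52906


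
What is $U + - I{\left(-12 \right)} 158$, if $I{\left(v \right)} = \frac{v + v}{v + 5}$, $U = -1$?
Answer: $- \frac{3799}{7} \approx -542.71$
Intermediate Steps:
$I{\left(v \right)} = \frac{2 v}{5 + v}$
$U + - I{\left(-12 \right)} 158 = -1 + - \frac{2 \left(-12\right)}{5 - 12} \cdot 158 = -1 + - \frac{2 \left(-12\right)}{-7} \cdot 158 = -1 + - \frac{2 \left(-12\right) \left(-1\right)}{7} \cdot 158 = -1 + \left(-1\right) \frac{24}{7} \cdot 158 = -1 - \frac{3792}{7} = - \frac{3799}{7}$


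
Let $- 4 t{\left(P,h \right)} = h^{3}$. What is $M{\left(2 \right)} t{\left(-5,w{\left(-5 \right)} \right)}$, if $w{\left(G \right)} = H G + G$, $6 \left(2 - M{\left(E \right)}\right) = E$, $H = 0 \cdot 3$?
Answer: $\frac{625}{12} \approx 52.083$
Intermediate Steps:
$H = 0$
$M{\left(E \right)} = 2 - \frac{E}{6}$
$w{\left(G \right)} = G$ ($w{\left(G \right)} = 0 G + G = 0 + G = G$)
$t{\left(P,h \right)} = - \frac{h^{3}}{4}$
$M{\left(2 \right)} t{\left(-5,w{\left(-5 \right)} \right)} = \left(2 - \frac{1}{3}\right) \left(- \frac{\left(-5\right)^{3}}{4}\right) = \left(2 - \frac{1}{3}\right) \left(\left(- \frac{1}{4}\right) \left(-125\right)\right) = \frac{5}{3} \cdot \frac{125}{4} = \frac{625}{12}$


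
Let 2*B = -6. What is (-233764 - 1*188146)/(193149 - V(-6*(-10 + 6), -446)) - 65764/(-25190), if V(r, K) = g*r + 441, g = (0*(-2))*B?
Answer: 511334003/1213578630 ≈ 0.42134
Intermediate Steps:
B = -3 (B = (½)*(-6) = -3)
g = 0 (g = (0*(-2))*(-3) = 0*(-3) = 0)
V(r, K) = 441 (V(r, K) = 0*r + 441 = 0 + 441 = 441)
(-233764 - 1*188146)/(193149 - V(-6*(-10 + 6), -446)) - 65764/(-25190) = (-233764 - 1*188146)/(193149 - 1*441) - 65764/(-25190) = (-233764 - 188146)/(193149 - 441) - 65764*(-1/25190) = -421910/192708 + 32882/12595 = -421910*1/192708 + 32882/12595 = -210955/96354 + 32882/12595 = 511334003/1213578630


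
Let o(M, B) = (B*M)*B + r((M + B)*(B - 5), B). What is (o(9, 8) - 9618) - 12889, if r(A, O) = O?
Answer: -21923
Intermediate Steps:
o(M, B) = B + M*B² (o(M, B) = (B*M)*B + B = M*B² + B = B + M*B²)
(o(9, 8) - 9618) - 12889 = (8*(1 + 8*9) - 9618) - 12889 = (8*(1 + 72) - 9618) - 12889 = (8*73 - 9618) - 12889 = (584 - 9618) - 12889 = -9034 - 12889 = -21923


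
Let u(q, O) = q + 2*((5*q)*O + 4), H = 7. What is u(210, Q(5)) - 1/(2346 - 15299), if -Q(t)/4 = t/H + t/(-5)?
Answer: 33910955/12953 ≈ 2618.0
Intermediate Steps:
Q(t) = 8*t/35 (Q(t) = -4*(t/7 + t/(-5)) = -4*(t*(⅐) + t*(-⅕)) = -4*(t/7 - t/5) = -(-8)*t/35 = 8*t/35)
u(q, O) = 8 + q + 10*O*q (u(q, O) = q + 2*(5*O*q + 4) = q + 2*(4 + 5*O*q) = q + (8 + 10*O*q) = 8 + q + 10*O*q)
u(210, Q(5)) - 1/(2346 - 15299) = (8 + 210 + 10*((8/35)*5)*210) - 1/(2346 - 15299) = (8 + 210 + 10*(8/7)*210) - 1/(-12953) = (8 + 210 + 2400) - 1*(-1/12953) = 2618 + 1/12953 = 33910955/12953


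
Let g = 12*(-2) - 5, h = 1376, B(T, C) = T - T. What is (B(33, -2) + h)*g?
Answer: -39904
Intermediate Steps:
B(T, C) = 0
g = -29 (g = -24 - 5 = -29)
(B(33, -2) + h)*g = (0 + 1376)*(-29) = 1376*(-29) = -39904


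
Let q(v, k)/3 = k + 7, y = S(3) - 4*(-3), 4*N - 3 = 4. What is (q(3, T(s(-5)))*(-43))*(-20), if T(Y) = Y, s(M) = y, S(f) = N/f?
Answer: 50525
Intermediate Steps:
N = 7/4 (N = ¾ + (¼)*4 = ¾ + 1 = 7/4 ≈ 1.7500)
S(f) = 7/(4*f)
y = 151/12 (y = (7/4)/3 - 4*(-3) = (7/4)*(⅓) - 1*(-12) = 7/12 + 12 = 151/12 ≈ 12.583)
s(M) = 151/12
q(v, k) = 21 + 3*k (q(v, k) = 3*(k + 7) = 3*(7 + k) = 21 + 3*k)
(q(3, T(s(-5)))*(-43))*(-20) = ((21 + 3*(151/12))*(-43))*(-20) = ((21 + 151/4)*(-43))*(-20) = ((235/4)*(-43))*(-20) = -10105/4*(-20) = 50525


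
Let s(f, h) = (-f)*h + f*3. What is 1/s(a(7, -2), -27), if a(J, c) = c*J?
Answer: -1/420 ≈ -0.0023810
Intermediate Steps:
a(J, c) = J*c
s(f, h) = 3*f - f*h (s(f, h) = -f*h + 3*f = 3*f - f*h)
1/s(a(7, -2), -27) = 1/((7*(-2))*(3 - 1*(-27))) = 1/(-14*(3 + 27)) = 1/(-14*30) = 1/(-420) = -1/420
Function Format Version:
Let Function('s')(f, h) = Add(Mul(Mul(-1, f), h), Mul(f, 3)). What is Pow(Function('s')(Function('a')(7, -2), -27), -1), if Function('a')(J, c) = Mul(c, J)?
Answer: Rational(-1, 420) ≈ -0.0023810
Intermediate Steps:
Function('a')(J, c) = Mul(J, c)
Function('s')(f, h) = Add(Mul(3, f), Mul(-1, f, h)) (Function('s')(f, h) = Add(Mul(-1, f, h), Mul(3, f)) = Add(Mul(3, f), Mul(-1, f, h)))
Pow(Function('s')(Function('a')(7, -2), -27), -1) = Pow(Mul(Mul(7, -2), Add(3, Mul(-1, -27))), -1) = Pow(Mul(-14, Add(3, 27)), -1) = Pow(Mul(-14, 30), -1) = Pow(-420, -1) = Rational(-1, 420)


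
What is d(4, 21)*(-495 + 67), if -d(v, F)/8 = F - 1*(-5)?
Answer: 89024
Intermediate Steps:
d(v, F) = -40 - 8*F (d(v, F) = -8*(F - 1*(-5)) = -8*(F + 5) = -8*(5 + F) = -40 - 8*F)
d(4, 21)*(-495 + 67) = (-40 - 8*21)*(-495 + 67) = (-40 - 168)*(-428) = -208*(-428) = 89024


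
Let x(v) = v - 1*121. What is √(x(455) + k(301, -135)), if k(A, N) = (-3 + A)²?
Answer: √89138 ≈ 298.56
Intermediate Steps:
x(v) = -121 + v (x(v) = v - 121 = -121 + v)
√(x(455) + k(301, -135)) = √((-121 + 455) + (-3 + 301)²) = √(334 + 298²) = √(334 + 88804) = √89138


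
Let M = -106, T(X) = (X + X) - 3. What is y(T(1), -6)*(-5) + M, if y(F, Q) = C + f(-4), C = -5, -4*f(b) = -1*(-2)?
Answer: -157/2 ≈ -78.500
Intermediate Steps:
f(b) = -½ (f(b) = -(-1)*(-2)/4 = -¼*2 = -½)
T(X) = -3 + 2*X (T(X) = 2*X - 3 = -3 + 2*X)
y(F, Q) = -11/2 (y(F, Q) = -5 - ½ = -11/2)
y(T(1), -6)*(-5) + M = -11/2*(-5) - 106 = 55/2 - 106 = -157/2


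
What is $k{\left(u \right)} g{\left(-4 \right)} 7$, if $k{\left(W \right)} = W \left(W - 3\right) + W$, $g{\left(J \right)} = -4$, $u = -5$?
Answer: $-980$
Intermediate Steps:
$k{\left(W \right)} = W + W \left(-3 + W\right)$ ($k{\left(W \right)} = W \left(-3 + W\right) + W = W + W \left(-3 + W\right)$)
$k{\left(u \right)} g{\left(-4 \right)} 7 = - 5 \left(-2 - 5\right) \left(-4\right) 7 = \left(-5\right) \left(-7\right) \left(-4\right) 7 = 35 \left(-4\right) 7 = \left(-140\right) 7 = -980$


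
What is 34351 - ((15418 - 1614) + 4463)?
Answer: 16084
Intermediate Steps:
34351 - ((15418 - 1614) + 4463) = 34351 - (13804 + 4463) = 34351 - 1*18267 = 34351 - 18267 = 16084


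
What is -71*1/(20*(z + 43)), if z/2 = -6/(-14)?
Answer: -497/6140 ≈ -0.080945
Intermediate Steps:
z = 6/7 (z = 2*(-6/(-14)) = 2*(-6*(-1/14)) = 2*(3/7) = 6/7 ≈ 0.85714)
-71*1/(20*(z + 43)) = -71*1/(20*(6/7 + 43)) = -71/((307/7)*20) = -71/6140/7 = -71*7/6140 = -497/6140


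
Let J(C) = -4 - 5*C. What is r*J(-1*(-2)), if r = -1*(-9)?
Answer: -126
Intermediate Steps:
r = 9
r*J(-1*(-2)) = 9*(-4 - (-5)*(-2)) = 9*(-4 - 5*2) = 9*(-4 - 10) = 9*(-14) = -126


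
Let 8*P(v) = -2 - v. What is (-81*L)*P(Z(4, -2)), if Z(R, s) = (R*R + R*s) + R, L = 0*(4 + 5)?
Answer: 0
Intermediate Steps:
L = 0 (L = 0*9 = 0)
Z(R, s) = R + R² + R*s (Z(R, s) = (R² + R*s) + R = R + R² + R*s)
P(v) = -¼ - v/8 (P(v) = (-2 - v)/8 = -¼ - v/8)
(-81*L)*P(Z(4, -2)) = (-81*0)*(-¼ - (1 + 4 - 2)/2) = 0*(-¼ - 3/2) = 0*(-7/4) = 0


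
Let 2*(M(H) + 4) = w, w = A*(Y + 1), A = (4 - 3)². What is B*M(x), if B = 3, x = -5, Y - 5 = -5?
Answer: -21/2 ≈ -10.500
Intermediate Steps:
Y = 0 (Y = 5 - 5 = 0)
A = 1 (A = 1² = 1)
w = 1 (w = 1*(0 + 1) = 1*1 = 1)
M(H) = -7/2 (M(H) = -4 + (½)*1 = -4 + ½ = -7/2)
B*M(x) = 3*(-7/2) = -21/2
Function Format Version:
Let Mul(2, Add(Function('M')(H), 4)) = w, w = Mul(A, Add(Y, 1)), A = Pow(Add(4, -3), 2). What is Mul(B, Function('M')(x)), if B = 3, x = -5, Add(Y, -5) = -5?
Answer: Rational(-21, 2) ≈ -10.500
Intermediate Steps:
Y = 0 (Y = Add(5, -5) = 0)
A = 1 (A = Pow(1, 2) = 1)
w = 1 (w = Mul(1, Add(0, 1)) = Mul(1, 1) = 1)
Function('M')(H) = Rational(-7, 2) (Function('M')(H) = Add(-4, Mul(Rational(1, 2), 1)) = Add(-4, Rational(1, 2)) = Rational(-7, 2))
Mul(B, Function('M')(x)) = Mul(3, Rational(-7, 2)) = Rational(-21, 2)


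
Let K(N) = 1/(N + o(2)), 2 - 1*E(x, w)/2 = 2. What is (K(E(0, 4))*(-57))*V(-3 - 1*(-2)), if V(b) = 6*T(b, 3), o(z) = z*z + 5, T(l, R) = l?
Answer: 38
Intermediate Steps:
E(x, w) = 0 (E(x, w) = 4 - 2*2 = 4 - 4 = 0)
o(z) = 5 + z² (o(z) = z² + 5 = 5 + z²)
V(b) = 6*b
K(N) = 1/(9 + N) (K(N) = 1/(N + (5 + 2²)) = 1/(N + (5 + 4)) = 1/(N + 9) = 1/(9 + N))
(K(E(0, 4))*(-57))*V(-3 - 1*(-2)) = (-57/(9 + 0))*(6*(-3 - 1*(-2))) = (-57/9)*(6*(-3 + 2)) = ((⅑)*(-57))*(6*(-1)) = -19/3*(-6) = 38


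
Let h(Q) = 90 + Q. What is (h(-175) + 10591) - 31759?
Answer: -21253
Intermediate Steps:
(h(-175) + 10591) - 31759 = ((90 - 175) + 10591) - 31759 = (-85 + 10591) - 31759 = 10506 - 31759 = -21253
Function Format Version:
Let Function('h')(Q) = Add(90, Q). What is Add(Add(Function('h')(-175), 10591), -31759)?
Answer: -21253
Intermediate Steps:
Add(Add(Function('h')(-175), 10591), -31759) = Add(Add(Add(90, -175), 10591), -31759) = Add(Add(-85, 10591), -31759) = Add(10506, -31759) = -21253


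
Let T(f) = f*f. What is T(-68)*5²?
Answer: 115600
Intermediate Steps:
T(f) = f²
T(-68)*5² = (-68)²*5² = 4624*25 = 115600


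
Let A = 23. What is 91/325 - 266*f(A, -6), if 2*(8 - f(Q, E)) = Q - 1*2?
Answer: 16632/25 ≈ 665.28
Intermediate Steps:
f(Q, E) = 9 - Q/2 (f(Q, E) = 8 - (Q - 1*2)/2 = 8 - (Q - 2)/2 = 8 - (-2 + Q)/2 = 8 + (1 - Q/2) = 9 - Q/2)
91/325 - 266*f(A, -6) = 91/325 - 266*(9 - ½*23) = 91*(1/325) - 266*(9 - 23/2) = 7/25 - 266*(-5/2) = 7/25 + 665 = 16632/25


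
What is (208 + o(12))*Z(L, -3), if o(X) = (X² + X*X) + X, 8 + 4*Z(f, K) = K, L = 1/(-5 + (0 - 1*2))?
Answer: -1397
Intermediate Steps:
L = -⅐ (L = 1/(-5 + (0 - 2)) = 1/(-5 - 2) = 1/(-7) = -⅐ ≈ -0.14286)
Z(f, K) = -2 + K/4
o(X) = X + 2*X² (o(X) = (X² + X²) + X = 2*X² + X = X + 2*X²)
(208 + o(12))*Z(L, -3) = (208 + 12*(1 + 2*12))*(-2 + (¼)*(-3)) = (208 + 12*(1 + 24))*(-2 - ¾) = (208 + 12*25)*(-11/4) = (208 + 300)*(-11/4) = 508*(-11/4) = -1397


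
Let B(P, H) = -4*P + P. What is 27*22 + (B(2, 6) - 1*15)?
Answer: 573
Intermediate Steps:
B(P, H) = -3*P
27*22 + (B(2, 6) - 1*15) = 27*22 + (-3*2 - 1*15) = 594 + (-6 - 15) = 594 - 21 = 573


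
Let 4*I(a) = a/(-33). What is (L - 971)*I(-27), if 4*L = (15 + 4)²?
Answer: -31707/176 ≈ -180.15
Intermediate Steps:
I(a) = -a/132 (I(a) = (a/(-33))/4 = (a*(-1/33))/4 = (-a/33)/4 = -a/132)
L = 361/4 (L = (15 + 4)²/4 = (¼)*19² = (¼)*361 = 361/4 ≈ 90.250)
(L - 971)*I(-27) = (361/4 - 971)*(-1/132*(-27)) = -3523/4*9/44 = -31707/176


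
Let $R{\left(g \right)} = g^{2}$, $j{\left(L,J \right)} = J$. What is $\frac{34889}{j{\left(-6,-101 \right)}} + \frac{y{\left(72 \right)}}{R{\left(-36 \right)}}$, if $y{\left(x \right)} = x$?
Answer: $- \frac{627901}{1818} \approx -345.38$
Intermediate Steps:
$\frac{34889}{j{\left(-6,-101 \right)}} + \frac{y{\left(72 \right)}}{R{\left(-36 \right)}} = \frac{34889}{-101} + \frac{72}{\left(-36\right)^{2}} = 34889 \left(- \frac{1}{101}\right) + \frac{72}{1296} = - \frac{34889}{101} + 72 \cdot \frac{1}{1296} = - \frac{34889}{101} + \frac{1}{18} = - \frac{627901}{1818}$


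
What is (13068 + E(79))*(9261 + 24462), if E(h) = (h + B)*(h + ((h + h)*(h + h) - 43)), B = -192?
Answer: -94826782836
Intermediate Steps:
E(h) = (-192 + h)*(-43 + h + 4*h**2) (E(h) = (h - 192)*(h + ((h + h)*(h + h) - 43)) = (-192 + h)*(h + ((2*h)*(2*h) - 43)) = (-192 + h)*(h + (4*h**2 - 43)) = (-192 + h)*(h + (-43 + 4*h**2)) = (-192 + h)*(-43 + h + 4*h**2))
(13068 + E(79))*(9261 + 24462) = (13068 + (8256 - 767*79**2 - 235*79 + 4*79**3))*(9261 + 24462) = (13068 + (8256 - 767*6241 - 18565 + 4*493039))*33723 = (13068 + (8256 - 4786847 - 18565 + 1972156))*33723 = (13068 - 2825000)*33723 = -2811932*33723 = -94826782836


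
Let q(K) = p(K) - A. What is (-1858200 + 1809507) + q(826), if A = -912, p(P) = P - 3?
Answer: -46958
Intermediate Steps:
p(P) = -3 + P
q(K) = 909 + K (q(K) = (-3 + K) - 1*(-912) = (-3 + K) + 912 = 909 + K)
(-1858200 + 1809507) + q(826) = (-1858200 + 1809507) + (909 + 826) = -48693 + 1735 = -46958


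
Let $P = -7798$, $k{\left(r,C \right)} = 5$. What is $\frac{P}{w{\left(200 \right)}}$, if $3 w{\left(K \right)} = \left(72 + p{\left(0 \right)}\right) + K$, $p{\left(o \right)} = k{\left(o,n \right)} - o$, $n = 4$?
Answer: $- \frac{23394}{277} \approx -84.455$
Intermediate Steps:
$p{\left(o \right)} = 5 - o$
$w{\left(K \right)} = \frac{77}{3} + \frac{K}{3}$ ($w{\left(K \right)} = \frac{\left(72 + \left(5 - 0\right)\right) + K}{3} = \frac{\left(72 + \left(5 + 0\right)\right) + K}{3} = \frac{\left(72 + 5\right) + K}{3} = \frac{77 + K}{3} = \frac{77}{3} + \frac{K}{3}$)
$\frac{P}{w{\left(200 \right)}} = - \frac{7798}{\frac{77}{3} + \frac{1}{3} \cdot 200} = - \frac{7798}{\frac{77}{3} + \frac{200}{3}} = - \frac{7798}{\frac{277}{3}} = \left(-7798\right) \frac{3}{277} = - \frac{23394}{277}$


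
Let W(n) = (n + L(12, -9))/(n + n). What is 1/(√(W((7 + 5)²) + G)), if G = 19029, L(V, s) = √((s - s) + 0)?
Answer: √76118/38059 ≈ 0.0072491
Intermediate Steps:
L(V, s) = 0 (L(V, s) = √(0 + 0) = √0 = 0)
W(n) = ½ (W(n) = (n + 0)/(n + n) = n/((2*n)) = n*(1/(2*n)) = ½)
1/(√(W((7 + 5)²) + G)) = 1/(√(½ + 19029)) = 1/(√(38059/2)) = 1/(√76118/2) = √76118/38059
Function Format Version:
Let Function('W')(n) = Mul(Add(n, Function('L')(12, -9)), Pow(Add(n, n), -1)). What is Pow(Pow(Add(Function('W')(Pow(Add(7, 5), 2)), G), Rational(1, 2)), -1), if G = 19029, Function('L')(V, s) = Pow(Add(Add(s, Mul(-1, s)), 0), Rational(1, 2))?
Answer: Mul(Rational(1, 38059), Pow(76118, Rational(1, 2))) ≈ 0.0072491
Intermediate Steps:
Function('L')(V, s) = 0 (Function('L')(V, s) = Pow(Add(0, 0), Rational(1, 2)) = Pow(0, Rational(1, 2)) = 0)
Function('W')(n) = Rational(1, 2) (Function('W')(n) = Mul(Add(n, 0), Pow(Add(n, n), -1)) = Mul(n, Pow(Mul(2, n), -1)) = Mul(n, Mul(Rational(1, 2), Pow(n, -1))) = Rational(1, 2))
Pow(Pow(Add(Function('W')(Pow(Add(7, 5), 2)), G), Rational(1, 2)), -1) = Pow(Pow(Add(Rational(1, 2), 19029), Rational(1, 2)), -1) = Pow(Pow(Rational(38059, 2), Rational(1, 2)), -1) = Pow(Mul(Rational(1, 2), Pow(76118, Rational(1, 2))), -1) = Mul(Rational(1, 38059), Pow(76118, Rational(1, 2)))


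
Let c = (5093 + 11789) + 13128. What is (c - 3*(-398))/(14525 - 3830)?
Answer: 31204/10695 ≈ 2.9176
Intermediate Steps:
c = 30010 (c = 16882 + 13128 = 30010)
(c - 3*(-398))/(14525 - 3830) = (30010 - 3*(-398))/(14525 - 3830) = (30010 + 1194)/10695 = 31204*(1/10695) = 31204/10695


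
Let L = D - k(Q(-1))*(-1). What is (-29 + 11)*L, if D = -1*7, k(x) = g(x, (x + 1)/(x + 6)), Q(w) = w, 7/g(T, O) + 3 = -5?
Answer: 567/4 ≈ 141.75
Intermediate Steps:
g(T, O) = -7/8 (g(T, O) = 7/(-3 - 5) = 7/(-8) = 7*(-1/8) = -7/8)
k(x) = -7/8
D = -7
L = -63/8 (L = -7 - (-7)*(-1)/8 = -7 - 1*7/8 = -7 - 7/8 = -63/8 ≈ -7.8750)
(-29 + 11)*L = (-29 + 11)*(-63/8) = -18*(-63/8) = 567/4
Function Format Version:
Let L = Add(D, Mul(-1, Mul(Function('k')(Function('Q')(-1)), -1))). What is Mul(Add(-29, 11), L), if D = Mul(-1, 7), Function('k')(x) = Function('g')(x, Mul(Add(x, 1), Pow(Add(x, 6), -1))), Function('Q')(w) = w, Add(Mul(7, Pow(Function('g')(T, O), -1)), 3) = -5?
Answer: Rational(567, 4) ≈ 141.75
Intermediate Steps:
Function('g')(T, O) = Rational(-7, 8) (Function('g')(T, O) = Mul(7, Pow(Add(-3, -5), -1)) = Mul(7, Pow(-8, -1)) = Mul(7, Rational(-1, 8)) = Rational(-7, 8))
Function('k')(x) = Rational(-7, 8)
D = -7
L = Rational(-63, 8) (L = Add(-7, Mul(-1, Mul(Rational(-7, 8), -1))) = Add(-7, Mul(-1, Rational(7, 8))) = Add(-7, Rational(-7, 8)) = Rational(-63, 8) ≈ -7.8750)
Mul(Add(-29, 11), L) = Mul(Add(-29, 11), Rational(-63, 8)) = Mul(-18, Rational(-63, 8)) = Rational(567, 4)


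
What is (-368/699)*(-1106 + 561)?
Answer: 200560/699 ≈ 286.92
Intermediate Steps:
(-368/699)*(-1106 + 561) = -368*1/699*(-545) = -368/699*(-545) = 200560/699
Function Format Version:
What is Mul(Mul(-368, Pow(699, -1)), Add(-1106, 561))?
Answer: Rational(200560, 699) ≈ 286.92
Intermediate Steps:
Mul(Mul(-368, Pow(699, -1)), Add(-1106, 561)) = Mul(Mul(-368, Rational(1, 699)), -545) = Mul(Rational(-368, 699), -545) = Rational(200560, 699)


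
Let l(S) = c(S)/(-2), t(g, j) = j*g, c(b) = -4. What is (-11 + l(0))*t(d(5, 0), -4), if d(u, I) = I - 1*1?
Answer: -36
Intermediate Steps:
d(u, I) = -1 + I (d(u, I) = I - 1 = -1 + I)
t(g, j) = g*j
l(S) = 2 (l(S) = -4/(-2) = -4*(-½) = 2)
(-11 + l(0))*t(d(5, 0), -4) = (-11 + 2)*((-1 + 0)*(-4)) = -(-9)*(-4) = -9*4 = -36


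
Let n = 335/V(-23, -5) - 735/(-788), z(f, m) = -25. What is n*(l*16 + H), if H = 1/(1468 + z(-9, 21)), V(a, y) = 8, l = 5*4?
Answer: 31152705865/2274168 ≈ 13699.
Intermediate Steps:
l = 20
H = 1/1443 (H = 1/(1468 - 25) = 1/1443 ≈ 0.00069300)
n = 67465/1576 (n = 335/8 - 735/(-788) = 335*(1/8) - 735*(-1/788) = 335/8 + 735/788 = 67465/1576 ≈ 42.808)
n*(l*16 + H) = 67465*(20*16 + 1/1443)/1576 = 67465*(320 + 1/1443)/1576 = (67465/1576)*(461761/1443) = 31152705865/2274168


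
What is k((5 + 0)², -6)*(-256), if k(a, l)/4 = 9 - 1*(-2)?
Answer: -11264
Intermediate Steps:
k(a, l) = 44 (k(a, l) = 4*(9 - 1*(-2)) = 4*(9 + 2) = 4*11 = 44)
k((5 + 0)², -6)*(-256) = 44*(-256) = -11264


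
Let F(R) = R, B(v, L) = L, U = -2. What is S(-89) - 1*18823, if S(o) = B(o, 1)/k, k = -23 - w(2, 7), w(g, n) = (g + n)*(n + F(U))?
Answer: -1279965/68 ≈ -18823.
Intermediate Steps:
w(g, n) = (-2 + n)*(g + n) (w(g, n) = (g + n)*(n - 2) = (g + n)*(-2 + n) = (-2 + n)*(g + n))
k = -68 (k = -23 - (7**2 - 2*2 - 2*7 + 2*7) = -23 - (49 - 4 - 14 + 14) = -23 - 1*45 = -23 - 45 = -68)
S(o) = -1/68 (S(o) = 1/(-68) = 1*(-1/68) = -1/68)
S(-89) - 1*18823 = -1/68 - 1*18823 = -1/68 - 18823 = -1279965/68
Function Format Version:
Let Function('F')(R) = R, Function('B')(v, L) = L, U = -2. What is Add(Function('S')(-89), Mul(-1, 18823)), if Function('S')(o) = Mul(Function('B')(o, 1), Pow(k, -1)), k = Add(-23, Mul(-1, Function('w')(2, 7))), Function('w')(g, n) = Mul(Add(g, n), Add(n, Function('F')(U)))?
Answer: Rational(-1279965, 68) ≈ -18823.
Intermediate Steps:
Function('w')(g, n) = Mul(Add(-2, n), Add(g, n)) (Function('w')(g, n) = Mul(Add(g, n), Add(n, -2)) = Mul(Add(g, n), Add(-2, n)) = Mul(Add(-2, n), Add(g, n)))
k = -68 (k = Add(-23, Mul(-1, Add(Pow(7, 2), Mul(-2, 2), Mul(-2, 7), Mul(2, 7)))) = Add(-23, Mul(-1, Add(49, -4, -14, 14))) = Add(-23, Mul(-1, 45)) = Add(-23, -45) = -68)
Function('S')(o) = Rational(-1, 68) (Function('S')(o) = Mul(1, Pow(-68, -1)) = Mul(1, Rational(-1, 68)) = Rational(-1, 68))
Add(Function('S')(-89), Mul(-1, 18823)) = Add(Rational(-1, 68), Mul(-1, 18823)) = Add(Rational(-1, 68), -18823) = Rational(-1279965, 68)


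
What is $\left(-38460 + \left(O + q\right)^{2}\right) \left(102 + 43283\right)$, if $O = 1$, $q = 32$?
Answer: $-1621340835$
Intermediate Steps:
$\left(-38460 + \left(O + q\right)^{2}\right) \left(102 + 43283\right) = \left(-38460 + \left(1 + 32\right)^{2}\right) \left(102 + 43283\right) = \left(-38460 + 33^{2}\right) 43385 = \left(-38460 + 1089\right) 43385 = \left(-37371\right) 43385 = -1621340835$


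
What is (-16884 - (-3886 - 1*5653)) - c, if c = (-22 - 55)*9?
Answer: -6652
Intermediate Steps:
c = -693 (c = -77*9 = -693)
(-16884 - (-3886 - 1*5653)) - c = (-16884 - (-3886 - 1*5653)) - 1*(-693) = (-16884 - (-3886 - 5653)) + 693 = (-16884 - 1*(-9539)) + 693 = (-16884 + 9539) + 693 = -7345 + 693 = -6652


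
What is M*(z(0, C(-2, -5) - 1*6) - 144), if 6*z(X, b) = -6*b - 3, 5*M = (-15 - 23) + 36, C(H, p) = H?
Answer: 273/5 ≈ 54.600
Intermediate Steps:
M = -⅖ (M = ((-15 - 23) + 36)/5 = (-38 + 36)/5 = (⅕)*(-2) = -⅖ ≈ -0.40000)
z(X, b) = -½ - b (z(X, b) = (-6*b - 3)/6 = (-3 - 6*b)/6 = -½ - b)
M*(z(0, C(-2, -5) - 1*6) - 144) = -2*((-½ - (-2 - 1*6)) - 144)/5 = -2*((-½ - (-2 - 6)) - 144)/5 = -2*((-½ - 1*(-8)) - 144)/5 = -2*((-½ + 8) - 144)/5 = -2*(15/2 - 144)/5 = -⅖*(-273/2) = 273/5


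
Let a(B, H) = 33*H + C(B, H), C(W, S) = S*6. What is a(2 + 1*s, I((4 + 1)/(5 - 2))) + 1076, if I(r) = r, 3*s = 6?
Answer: 1141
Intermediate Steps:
s = 2 (s = (⅓)*6 = 2)
C(W, S) = 6*S
a(B, H) = 39*H (a(B, H) = 33*H + 6*H = 39*H)
a(2 + 1*s, I((4 + 1)/(5 - 2))) + 1076 = 39*((4 + 1)/(5 - 2)) + 1076 = 39*(5/3) + 1076 = 65 + 1076 = 1141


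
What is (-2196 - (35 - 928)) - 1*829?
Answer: -2132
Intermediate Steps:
(-2196 - (35 - 928)) - 1*829 = (-2196 - 1*(-893)) - 829 = (-2196 + 893) - 829 = -1303 - 829 = -2132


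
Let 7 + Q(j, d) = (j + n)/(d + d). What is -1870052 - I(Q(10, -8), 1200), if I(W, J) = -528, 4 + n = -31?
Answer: -1869524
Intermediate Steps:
n = -35 (n = -4 - 31 = -35)
Q(j, d) = -7 + (-35 + j)/(2*d) (Q(j, d) = -7 + (j - 35)/(d + d) = -7 + (-35 + j)/((2*d)) = -7 + (-35 + j)*(1/(2*d)) = -7 + (-35 + j)/(2*d))
-1870052 - I(Q(10, -8), 1200) = -1870052 - 1*(-528) = -1870052 + 528 = -1869524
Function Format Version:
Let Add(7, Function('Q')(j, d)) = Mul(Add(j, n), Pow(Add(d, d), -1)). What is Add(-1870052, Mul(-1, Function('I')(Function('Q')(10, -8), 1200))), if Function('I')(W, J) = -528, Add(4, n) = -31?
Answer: -1869524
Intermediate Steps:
n = -35 (n = Add(-4, -31) = -35)
Function('Q')(j, d) = Add(-7, Mul(Rational(1, 2), Pow(d, -1), Add(-35, j))) (Function('Q')(j, d) = Add(-7, Mul(Add(j, -35), Pow(Add(d, d), -1))) = Add(-7, Mul(Add(-35, j), Pow(Mul(2, d), -1))) = Add(-7, Mul(Add(-35, j), Mul(Rational(1, 2), Pow(d, -1)))) = Add(-7, Mul(Rational(1, 2), Pow(d, -1), Add(-35, j))))
Add(-1870052, Mul(-1, Function('I')(Function('Q')(10, -8), 1200))) = Add(-1870052, Mul(-1, -528)) = Add(-1870052, 528) = -1869524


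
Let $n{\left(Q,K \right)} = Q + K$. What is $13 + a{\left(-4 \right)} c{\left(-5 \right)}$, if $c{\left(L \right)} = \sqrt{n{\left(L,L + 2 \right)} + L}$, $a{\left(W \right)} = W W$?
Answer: $13 + 16 i \sqrt{13} \approx 13.0 + 57.689 i$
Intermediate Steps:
$n{\left(Q,K \right)} = K + Q$
$a{\left(W \right)} = W^{2}$
$c{\left(L \right)} = \sqrt{2 + 3 L}$ ($c{\left(L \right)} = \sqrt{\left(\left(L + 2\right) + L\right) + L} = \sqrt{\left(\left(2 + L\right) + L\right) + L} = \sqrt{\left(2 + 2 L\right) + L} = \sqrt{2 + 3 L}$)
$13 + a{\left(-4 \right)} c{\left(-5 \right)} = 13 + \left(-4\right)^{2} \sqrt{2 + 3 \left(-5\right)} = 13 + 16 \sqrt{2 - 15} = 13 + 16 \sqrt{-13} = 13 + 16 i \sqrt{13}$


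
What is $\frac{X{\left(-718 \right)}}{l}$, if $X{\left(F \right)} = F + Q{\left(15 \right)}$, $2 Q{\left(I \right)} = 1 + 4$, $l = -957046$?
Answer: $\frac{1431}{1914092} \approx 0.00074761$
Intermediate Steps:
$Q{\left(I \right)} = \frac{5}{2}$ ($Q{\left(I \right)} = \frac{1 + 4}{2} = \frac{1}{2} \cdot 5 = \frac{5}{2}$)
$X{\left(F \right)} = \frac{5}{2} + F$ ($X{\left(F \right)} = F + \frac{5}{2} = \frac{5}{2} + F$)
$\frac{X{\left(-718 \right)}}{l} = \frac{\frac{5}{2} - 718}{-957046} = \left(- \frac{1431}{2}\right) \left(- \frac{1}{957046}\right) = \frac{1431}{1914092}$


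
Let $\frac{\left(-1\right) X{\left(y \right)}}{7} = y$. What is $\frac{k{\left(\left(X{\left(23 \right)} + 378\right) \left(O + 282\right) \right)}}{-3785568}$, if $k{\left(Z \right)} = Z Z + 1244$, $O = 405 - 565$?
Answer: $- \frac{7300770}{39433} \approx -185.14$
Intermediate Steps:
$O = -160$
$X{\left(y \right)} = - 7 y$
$k{\left(Z \right)} = 1244 + Z^{2}$ ($k{\left(Z \right)} = Z^{2} + 1244 = 1244 + Z^{2}$)
$\frac{k{\left(\left(X{\left(23 \right)} + 378\right) \left(O + 282\right) \right)}}{-3785568} = \frac{1244 + \left(\left(\left(-7\right) 23 + 378\right) \left(-160 + 282\right)\right)^{2}}{-3785568} = \left(1244 + \left(\left(-161 + 378\right) 122\right)^{2}\right) \left(- \frac{1}{3785568}\right) = \left(1244 + \left(217 \cdot 122\right)^{2}\right) \left(- \frac{1}{3785568}\right) = \left(1244 + 26474^{2}\right) \left(- \frac{1}{3785568}\right) = \left(1244 + 700872676\right) \left(- \frac{1}{3785568}\right) = 700873920 \left(- \frac{1}{3785568}\right) = - \frac{7300770}{39433}$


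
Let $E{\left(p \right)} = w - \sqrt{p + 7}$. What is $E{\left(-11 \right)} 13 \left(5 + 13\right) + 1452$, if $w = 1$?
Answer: $1686 - 468 i \approx 1686.0 - 468.0 i$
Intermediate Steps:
$E{\left(p \right)} = 1 - \sqrt{7 + p}$ ($E{\left(p \right)} = 1 - \sqrt{p + 7} = 1 - \sqrt{7 + p}$)
$E{\left(-11 \right)} 13 \left(5 + 13\right) + 1452 = \left(1 - \sqrt{7 - 11}\right) 13 \left(5 + 13\right) + 1452 = \left(1 - \sqrt{-4}\right) 13 \cdot 18 + 1452 = \left(1 - 2 i\right) 234 + 1452 = \left(234 - 468 i\right) + 1452 = 1686 - 468 i$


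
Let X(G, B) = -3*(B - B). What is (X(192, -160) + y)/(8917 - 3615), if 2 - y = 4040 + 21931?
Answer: -25969/5302 ≈ -4.8980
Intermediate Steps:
y = -25969 (y = 2 - (4040 + 21931) = 2 - 1*25971 = 2 - 25971 = -25969)
X(G, B) = 0 (X(G, B) = -3*0 = 0)
(X(192, -160) + y)/(8917 - 3615) = (0 - 25969)/(8917 - 3615) = -25969/5302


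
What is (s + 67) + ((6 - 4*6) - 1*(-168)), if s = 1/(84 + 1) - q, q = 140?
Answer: 6546/85 ≈ 77.012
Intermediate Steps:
s = -11899/85 (s = 1/(84 + 1) - 1*140 = 1/85 - 140 = -11899/85 ≈ -139.99)
(s + 67) + ((6 - 4*6) - 1*(-168)) = (-11899/85 + 67) + ((6 - 4*6) - 1*(-168)) = -6204/85 + ((6 - 24) + 168) = -6204/85 + (-18 + 168) = -6204/85 + 150 = 6546/85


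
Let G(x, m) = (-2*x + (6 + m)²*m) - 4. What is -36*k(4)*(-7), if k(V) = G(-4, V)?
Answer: 101808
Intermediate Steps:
G(x, m) = -4 - 2*x + m*(6 + m)² (G(x, m) = (-2*x + m*(6 + m)²) - 4 = -4 - 2*x + m*(6 + m)²)
k(V) = 4 + V*(6 + V)² (k(V) = -4 - 2*(-4) + V*(6 + V)² = -4 + 8 + V*(6 + V)² = 4 + V*(6 + V)²)
-36*k(4)*(-7) = -36*(4 + 4*(6 + 4)²)*(-7) = -36*(4 + 4*10²)*(-7) = -36*(4 + 4*100)*(-7) = -36*(4 + 400)*(-7) = -36*404*(-7) = -14544*(-7) = 101808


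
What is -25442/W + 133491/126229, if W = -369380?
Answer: 26260211899/23313234010 ≈ 1.1264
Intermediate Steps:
-25442/W + 133491/126229 = -25442/(-369380) + 133491/126229 = -25442*(-1/369380) + 133491*(1/126229) = 12721/184690 + 133491/126229 = 26260211899/23313234010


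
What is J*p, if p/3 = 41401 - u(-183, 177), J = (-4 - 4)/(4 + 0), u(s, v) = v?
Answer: -247344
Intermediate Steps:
J = -2 (J = -8/4 = -8*1/4 = -2)
p = 123672 (p = 3*(41401 - 1*177) = 3*(41401 - 177) = 3*41224 = 123672)
J*p = -2*123672 = -247344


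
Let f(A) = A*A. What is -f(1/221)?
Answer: -1/48841 ≈ -2.0475e-5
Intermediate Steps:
f(A) = A**2
-f(1/221) = -(1/221)**2 = -1*1/48841 = -1/48841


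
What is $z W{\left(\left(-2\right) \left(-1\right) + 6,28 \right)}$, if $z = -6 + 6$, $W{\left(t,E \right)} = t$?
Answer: $0$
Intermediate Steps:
$z = 0$
$z W{\left(\left(-2\right) \left(-1\right) + 6,28 \right)} = 0 \left(\left(-2\right) \left(-1\right) + 6\right) = 0 \left(2 + 6\right) = 0 \cdot 8 = 0$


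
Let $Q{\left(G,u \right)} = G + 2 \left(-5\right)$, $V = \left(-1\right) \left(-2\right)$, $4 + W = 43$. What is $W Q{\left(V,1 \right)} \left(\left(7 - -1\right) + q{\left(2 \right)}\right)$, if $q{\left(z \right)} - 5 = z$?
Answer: $-4680$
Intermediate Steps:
$W = 39$ ($W = -4 + 43 = 39$)
$q{\left(z \right)} = 5 + z$
$V = 2$
$Q{\left(G,u \right)} = -10 + G$ ($Q{\left(G,u \right)} = G - 10 = -10 + G$)
$W Q{\left(V,1 \right)} \left(\left(7 - -1\right) + q{\left(2 \right)}\right) = 39 \left(-10 + 2\right) \left(\left(7 - -1\right) + \left(5 + 2\right)\right) = 39 \left(-8\right) \left(\left(7 + 1\right) + 7\right) = - 312 \left(8 + 7\right) = \left(-312\right) 15 = -4680$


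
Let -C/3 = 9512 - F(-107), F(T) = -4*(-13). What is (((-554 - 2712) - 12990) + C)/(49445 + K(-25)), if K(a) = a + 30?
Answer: -22318/24725 ≈ -0.90265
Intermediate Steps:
F(T) = 52
C = -28380 (C = -3*(9512 - 1*52) = -3*(9512 - 52) = -3*9460 = -28380)
K(a) = 30 + a
(((-554 - 2712) - 12990) + C)/(49445 + K(-25)) = (((-554 - 2712) - 12990) - 28380)/(49445 + (30 - 25)) = ((-3266 - 12990) - 28380)/(49445 + 5) = (-16256 - 28380)/49450 = -44636*1/49450 = -22318/24725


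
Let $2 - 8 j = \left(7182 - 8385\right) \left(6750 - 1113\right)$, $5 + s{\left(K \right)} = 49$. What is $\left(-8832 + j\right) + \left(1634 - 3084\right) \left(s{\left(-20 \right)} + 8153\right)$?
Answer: $- \frac{88374543}{8} \approx -1.1047 \cdot 10^{7}$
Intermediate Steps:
$s{\left(K \right)} = 44$ ($s{\left(K \right)} = -5 + 49 = 44$)
$j = \frac{6781313}{8}$ ($j = \frac{1}{4} - \frac{\left(7182 - 8385\right) \left(6750 - 1113\right)}{8} = \frac{1}{4} - \frac{\left(-1203\right) 5637}{8} = \frac{1}{4} - - \frac{6781311}{8} = \frac{1}{4} + \frac{6781311}{8} = \frac{6781313}{8} \approx 8.4766 \cdot 10^{5}$)
$\left(-8832 + j\right) + \left(1634 - 3084\right) \left(s{\left(-20 \right)} + 8153\right) = \left(-8832 + \frac{6781313}{8}\right) + \left(1634 - 3084\right) \left(44 + 8153\right) = \frac{6710657}{8} - 11885650 = - \frac{88374543}{8}$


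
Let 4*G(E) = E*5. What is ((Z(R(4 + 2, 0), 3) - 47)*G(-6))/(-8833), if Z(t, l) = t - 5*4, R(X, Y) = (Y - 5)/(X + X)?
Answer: -4045/70664 ≈ -0.057243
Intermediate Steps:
R(X, Y) = (-5 + Y)/(2*X) (R(X, Y) = (-5 + Y)/((2*X)) = (-5 + Y)*(1/(2*X)) = (-5 + Y)/(2*X))
Z(t, l) = -20 + t (Z(t, l) = t - 20 = -20 + t)
G(E) = 5*E/4 (G(E) = (E*5)/4 = (5*E)/4 = 5*E/4)
((Z(R(4 + 2, 0), 3) - 47)*G(-6))/(-8833) = (((-20 + (-5 + 0)/(2*(4 + 2))) - 47)*((5/4)*(-6)))/(-8833) = (((-20 + (1/2)*(-5)/6) - 47)*(-15/2))*(-1/8833) = (((-20 + (1/2)*(1/6)*(-5)) - 47)*(-15/2))*(-1/8833) = (((-20 - 5/12) - 47)*(-15/2))*(-1/8833) = ((-245/12 - 47)*(-15/2))*(-1/8833) = -809/12*(-15/2)*(-1/8833) = (4045/8)*(-1/8833) = -4045/70664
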